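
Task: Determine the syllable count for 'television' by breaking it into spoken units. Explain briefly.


Break 'television' into syllables: tel-e-vi-sion -> tel | e | vi | sion = 4 syllables

4 syllables


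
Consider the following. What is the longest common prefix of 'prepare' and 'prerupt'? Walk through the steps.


Compare from the start: 3 characters match: 'pre'. Mismatch at position 4: 'p' vs 'r'.

pre


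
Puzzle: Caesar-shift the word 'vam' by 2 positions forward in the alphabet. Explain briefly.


Shift each letter by 2: v -> x, a -> c, m -> o. Result: 'xco'.

xco


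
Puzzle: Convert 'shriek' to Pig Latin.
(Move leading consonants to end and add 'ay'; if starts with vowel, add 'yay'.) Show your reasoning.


'shriek': move consonant cluster 'shr' to end and add 'ay': 'iekshray'.

iekshray


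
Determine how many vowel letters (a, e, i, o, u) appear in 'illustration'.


Vowels in 'illustration': i, u, a, i, o = 5 vowels.

5


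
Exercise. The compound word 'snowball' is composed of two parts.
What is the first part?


Split 'snowball' into 'snow' + 'ball'. The first part is 'snow'.

snow


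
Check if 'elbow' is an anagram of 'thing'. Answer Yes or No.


Sorted letters of 'elbow': 'below'
Sorted letters of 'thing': 'ghint'
They do not match.

No


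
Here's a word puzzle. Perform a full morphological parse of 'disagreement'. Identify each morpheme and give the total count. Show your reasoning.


Step 1: Identify prefix: 'dis' (meaning: not/apart)
Step 2: Identify root: 'agree'
Step 3: Identify suffix(es): 'ment'
Decomposition: dis- (prefix: not/apart) + agree (root) + -ment (suffix: action/result)
Total morphemes: 3

3 morphemes (dis- (prefix: not/apart) + agree (root) + -ment (suffix: action/result))


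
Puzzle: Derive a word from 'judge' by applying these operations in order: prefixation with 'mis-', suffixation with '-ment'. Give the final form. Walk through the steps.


Step 1: Add prefix 'mis-' to 'judge' = 'misjudge'
Step 2: Add suffix '-ment' to 'misjudge' = 'misjudgment'

misjudgment


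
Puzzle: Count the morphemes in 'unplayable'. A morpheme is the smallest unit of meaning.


Decomposition: un- (prefix) + play (root) + -able (suffix) = 3 morpheme(s)

3 morphemes


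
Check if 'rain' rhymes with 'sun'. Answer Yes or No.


Rime (stressed vowel + following sounds) of 'rain': -ain = /eɪn/
Rime of 'sun': -un = /ʌn/
/eɪn/ and /ʌn/ are different ending sounds, so the words do not rhyme.

No


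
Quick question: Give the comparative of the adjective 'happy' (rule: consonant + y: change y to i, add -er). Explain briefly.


Apply comparative formation (consonant + y: change y to i, add -er): 'happy' -> 'happier'.

happier


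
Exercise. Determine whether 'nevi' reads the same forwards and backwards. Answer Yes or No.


Forward: 'nevi'
Reversed: 'iven'
They differ.

No


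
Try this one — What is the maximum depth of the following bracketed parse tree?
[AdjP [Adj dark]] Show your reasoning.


Count bracket nesting levels:
'[' at pos 0: depth = 1
'[' at pos 6: depth = 2
Maximum depth reached: 2

2


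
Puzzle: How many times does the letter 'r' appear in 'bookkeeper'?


Letter 'r' in 'bookkeeper': found at position(s) 10 = 1 occurrence(s).

1


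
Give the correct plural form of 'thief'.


Apply rule: Change -f to -ves. 'thief' becomes 'thieves'.

thieves


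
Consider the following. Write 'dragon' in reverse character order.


Reverse 'dragon' character by character: 'nogard'.

nogard


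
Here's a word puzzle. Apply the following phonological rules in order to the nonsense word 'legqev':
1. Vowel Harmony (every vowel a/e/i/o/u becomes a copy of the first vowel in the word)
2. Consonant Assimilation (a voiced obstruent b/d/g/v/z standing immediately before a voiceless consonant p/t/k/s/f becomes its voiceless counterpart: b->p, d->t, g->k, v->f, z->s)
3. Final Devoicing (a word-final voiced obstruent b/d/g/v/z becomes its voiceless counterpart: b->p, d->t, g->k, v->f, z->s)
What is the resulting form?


Starting form: 'legqev'
Rule 1: Vowel Harmony: all vowels already match. No change.
Rule 2: Consonant Assimilation: no voiced obstruent (b/d/g/v/z) stands immediately before a voiceless consonant (p/t/k/s/f). No change.
Rule 3: Final Devoicing: word-final voiced obstruent 'v' becomes voiceless 'f'. 'legqev' -> 'legqef'
Final form: 'legqef'

legqef


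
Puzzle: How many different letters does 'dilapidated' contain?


Unique letters in 'dilapidated': {a, d, e, i, l, p, t} = 7 distinct letters.

7


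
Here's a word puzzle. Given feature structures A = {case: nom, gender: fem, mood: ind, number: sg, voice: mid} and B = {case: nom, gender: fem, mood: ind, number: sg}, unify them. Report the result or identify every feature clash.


Compare features:
case: A=nom vs B=nom -> unified: nom
gender: A=fem vs B=fem -> unified: fem
mood: A=ind vs B=ind -> unified: ind
number: A=sg vs B=sg -> unified: sg
voice: A=mid vs B=_ -> unified: mid
No clashes found.

Unified: {case: nom, gender: fem, mood: ind, number: sg, voice: mid}


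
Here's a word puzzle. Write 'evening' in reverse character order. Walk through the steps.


Reverse 'evening' character by character: 'gnineve'.

gnineve


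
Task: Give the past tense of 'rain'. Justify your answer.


Apply rule: Add -ed. 'rain' becomes 'rained'.

rained


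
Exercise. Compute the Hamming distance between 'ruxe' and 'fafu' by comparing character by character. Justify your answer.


Alignment:
Position 1: 'r' vs 'f' = DIFFER
Position 2: 'u' vs 'a' = DIFFER
Position 3: 'x' vs 'f' = DIFFER
Position 4: 'e' vs 'u' = DIFFER
Total differences: 4

4


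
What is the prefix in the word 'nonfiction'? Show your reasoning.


The word 'nonfiction' = 'non' (prefix) + 'fiction' (root). The prefix is 'non'.

non


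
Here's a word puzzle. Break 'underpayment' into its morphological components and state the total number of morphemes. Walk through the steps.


Step 1: Identify prefix: 'under' (meaning: beneath/insufficient)
Step 2: Identify root: 'pay'
Step 3: Identify suffix(es): 'ment'
Decomposition: under- (prefix: beneath/insufficient) + pay (root) + -ment (suffix: action/result)
Total morphemes: 3

3 morphemes (under- (prefix: beneath/insufficient) + pay (root) + -ment (suffix: action/result))


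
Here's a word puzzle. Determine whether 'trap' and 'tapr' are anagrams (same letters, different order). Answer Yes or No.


Sorted letters of 'trap': 'aprt'
Sorted letters of 'tapr': 'aprt'
They match.

Yes


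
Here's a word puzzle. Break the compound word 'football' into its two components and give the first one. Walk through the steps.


Split 'football' into 'foot' + 'ball'. The first part is 'foot'.

foot


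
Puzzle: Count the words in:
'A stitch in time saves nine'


Split into words: A | stitch | in | time | saves | nine = 6 words.

6


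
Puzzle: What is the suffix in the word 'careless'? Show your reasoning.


The word 'careless' = 'care' (root) + '-less' (suffix). The suffix is '-less'.

less


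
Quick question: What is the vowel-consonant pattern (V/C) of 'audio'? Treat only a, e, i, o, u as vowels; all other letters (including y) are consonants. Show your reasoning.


Letter mapping: a = V, u = V, d = C, i = V, o = V.

VVCVV


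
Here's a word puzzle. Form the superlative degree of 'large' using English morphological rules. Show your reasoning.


Apply superlative formation (ends in e: add -st): 'large' -> 'largest'.

largest


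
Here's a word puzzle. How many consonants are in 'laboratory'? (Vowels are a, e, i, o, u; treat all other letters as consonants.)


Consonants in 'laboratory': l, b, r, t, r, y = 6 consonants.

6


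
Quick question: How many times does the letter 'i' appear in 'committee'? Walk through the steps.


Letter 'i' in 'committee': found at position(s) 5 = 1 occurrence(s).

1


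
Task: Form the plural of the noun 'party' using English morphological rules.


Apply rule: Change -y to -ies (consonant + y). 'party' becomes 'parties'.

parties


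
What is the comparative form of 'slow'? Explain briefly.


Apply comparative formation (add -er): 'slow' -> 'slower'.

slower


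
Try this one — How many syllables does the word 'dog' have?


Break 'dog' into syllables: dog -> dog = 1 syllable

1 syllable


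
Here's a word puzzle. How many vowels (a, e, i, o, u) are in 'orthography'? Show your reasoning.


Vowels in 'orthography': o, o, a = 3 vowels.

3


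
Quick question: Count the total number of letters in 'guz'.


Spell out 'guz' and number each letter: g(1), u(2), z(3). Total: 3 letters.

3


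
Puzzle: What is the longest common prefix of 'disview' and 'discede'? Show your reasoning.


Compare from the start: 3 characters match: 'dis'. Mismatch at position 4: 'v' vs 'c'.

dis


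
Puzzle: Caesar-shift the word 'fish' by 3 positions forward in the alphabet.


Shift each letter by 3: f -> i, i -> l, s -> v, h -> k. Result: 'ilvk'.

ilvk


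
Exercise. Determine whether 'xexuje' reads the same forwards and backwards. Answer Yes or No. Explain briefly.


Forward: 'xexuje'
Reversed: 'ejuxex'
They differ.

No


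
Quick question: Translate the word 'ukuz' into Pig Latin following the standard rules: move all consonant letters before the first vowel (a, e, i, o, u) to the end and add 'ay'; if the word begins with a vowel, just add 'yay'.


'ukuz' starts with a vowel, so add 'yay': 'ukuzyay'.

ukuzyay


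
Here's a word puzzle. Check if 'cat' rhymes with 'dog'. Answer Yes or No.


Rime (stressed vowel + following sounds) of 'cat': -at = /æt/
Rime of 'dog': -og = /ɒg/
/æt/ and /ɒg/ are different ending sounds, so the words do not rhyme.

No


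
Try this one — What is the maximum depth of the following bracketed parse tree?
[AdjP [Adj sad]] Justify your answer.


Count bracket nesting levels:
'[' at pos 0: depth = 1
'[' at pos 6: depth = 2
Maximum depth reached: 2

2


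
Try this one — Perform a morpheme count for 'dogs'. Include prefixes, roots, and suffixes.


Decomposition: dog (root) + -s (plural) = 2 morpheme(s)

2 morphemes


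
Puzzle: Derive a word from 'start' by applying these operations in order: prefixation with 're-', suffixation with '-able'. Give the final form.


Step 1: Add prefix 're-' to 'start' = 'restart'
Step 2: Add suffix '-able' to 'restart' = 'restartable'

restartable


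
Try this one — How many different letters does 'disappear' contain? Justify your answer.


Unique letters in 'disappear': {a, d, e, i, p, r, s} = 7 distinct letters.

7


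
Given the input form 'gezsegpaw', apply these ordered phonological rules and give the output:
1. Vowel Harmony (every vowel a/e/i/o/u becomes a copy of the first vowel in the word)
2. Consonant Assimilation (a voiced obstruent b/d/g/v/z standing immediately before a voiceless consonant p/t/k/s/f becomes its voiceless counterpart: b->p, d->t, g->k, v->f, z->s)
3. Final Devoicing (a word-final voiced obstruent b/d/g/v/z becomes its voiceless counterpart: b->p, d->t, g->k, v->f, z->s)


Starting form: 'gezsegpaw'
Rule 1: Vowel Harmony: all vowels become 'e' (matching first vowel). 'gezsegpaw' -> 'gezsegpew'
Rule 2: Consonant Assimilation: voiced obstruent before voiceless consonant becomes voiceless ('zs' -> 'ss', 'gp' -> 'kp'). 'gezsegpew' -> 'gessekpew'
Rule 3: Final Devoicing: final consonant 'w' is not one of the voiced obstruents b/d/g/v/z. No change.
Final form: 'gessekpew'

gessekpew


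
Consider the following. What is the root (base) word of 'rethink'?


Remove prefix 're' from 'rethink' to get root 'think'.

think


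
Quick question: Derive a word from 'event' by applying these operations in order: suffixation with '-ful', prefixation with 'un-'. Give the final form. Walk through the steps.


Step 1: Add suffix '-ful' to 'event' = 'eventful'
Step 2: Add prefix 'un-' to 'eventful' = 'uneventful'

uneventful


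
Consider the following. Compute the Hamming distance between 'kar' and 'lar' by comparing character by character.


Alignment:
Position 1: 'k' vs 'l' = DIFFER
Position 2: 'a' vs 'a' = match
Position 3: 'r' vs 'r' = match
Total differences: 1

1


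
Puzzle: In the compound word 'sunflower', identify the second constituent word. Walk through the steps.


Split 'sunflower' into 'sun' + 'flower'. The second part is 'flower'.

flower


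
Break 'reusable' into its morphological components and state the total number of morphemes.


Step 1: Identify prefix: 're' (meaning: again)
Step 2: Identify root: 'use'
Step 3: Identify suffix(es): 'able'
Decomposition: re- (prefix: again) + use (root) + -able (suffix: capable of)
Total morphemes: 3

3 morphemes (re- (prefix: again) + use (root) + -able (suffix: capable of))


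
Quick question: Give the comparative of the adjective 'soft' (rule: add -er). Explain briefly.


Apply comparative formation (add -er): 'soft' -> 'softer'.

softer


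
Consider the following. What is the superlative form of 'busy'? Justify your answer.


Apply superlative formation (consonant + y: change y to i, add -est): 'busy' -> 'busiest'.

busiest


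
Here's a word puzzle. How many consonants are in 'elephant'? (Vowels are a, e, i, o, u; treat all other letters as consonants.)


Consonants in 'elephant': l, p, h, n, t = 5 consonants.

5


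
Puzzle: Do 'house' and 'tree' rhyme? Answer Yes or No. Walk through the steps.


Rime (stressed vowel + following sounds) of 'house': -ouse = /aʊs/
Rime of 'tree': -ee = /iː/
/aʊs/ and /iː/ are different ending sounds, so the words do not rhyme.

No


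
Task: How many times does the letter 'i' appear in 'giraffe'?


Letter 'i' in 'giraffe': found at position(s) 2 = 1 occurrence(s).

1


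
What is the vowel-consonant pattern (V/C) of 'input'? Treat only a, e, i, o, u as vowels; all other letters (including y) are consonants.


Letter mapping: i = V, n = C, p = C, u = V, t = C.

VCCVC


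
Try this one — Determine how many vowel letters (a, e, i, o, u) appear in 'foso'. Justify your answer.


Vowels in 'foso': o, o = 2 vowels.

2


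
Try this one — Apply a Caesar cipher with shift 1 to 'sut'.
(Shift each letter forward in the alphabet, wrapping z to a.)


Shift each letter by 1: s -> t, u -> v, t -> u. Result: 'tvu'.

tvu


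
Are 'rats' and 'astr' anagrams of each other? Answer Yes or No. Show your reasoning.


Sorted letters of 'rats': 'arst'
Sorted letters of 'astr': 'arst'
They match.

Yes


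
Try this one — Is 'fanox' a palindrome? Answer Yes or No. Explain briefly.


Forward: 'fanox'
Reversed: 'xonaf'
They differ.

No


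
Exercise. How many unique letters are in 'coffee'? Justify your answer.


Unique letters in 'coffee': {c, e, f, o} = 4 distinct letters.

4


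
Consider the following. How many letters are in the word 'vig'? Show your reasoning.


Spell out 'vig' and number each letter: v(1), i(2), g(3). Total: 3 letters.

3


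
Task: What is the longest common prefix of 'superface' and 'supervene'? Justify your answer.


Compare from the start: 5 characters match: 'super'. Mismatch at position 6: 'f' vs 'v'.

super


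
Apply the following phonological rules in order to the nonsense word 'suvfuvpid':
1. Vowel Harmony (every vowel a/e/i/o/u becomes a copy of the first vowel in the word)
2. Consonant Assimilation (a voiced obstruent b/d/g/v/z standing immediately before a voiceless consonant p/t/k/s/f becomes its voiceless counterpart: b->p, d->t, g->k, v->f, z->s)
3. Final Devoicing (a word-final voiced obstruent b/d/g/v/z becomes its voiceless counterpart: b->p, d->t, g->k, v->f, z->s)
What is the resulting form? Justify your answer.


Starting form: 'suvfuvpid'
Rule 1: Vowel Harmony: all vowels become 'u' (matching first vowel). 'suvfuvpid' -> 'suvfuvpud'
Rule 2: Consonant Assimilation: voiced obstruent before voiceless consonant becomes voiceless ('vf' -> 'ff', 'vp' -> 'fp'). 'suvfuvpud' -> 'suffufpud'
Rule 3: Final Devoicing: word-final voiced obstruent 'd' becomes voiceless 't'. 'suffufpud' -> 'suffufput'
Final form: 'suffufput'

suffufput


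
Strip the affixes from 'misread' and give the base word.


Remove prefix 'mis' from 'misread' to get root 'read'.

read


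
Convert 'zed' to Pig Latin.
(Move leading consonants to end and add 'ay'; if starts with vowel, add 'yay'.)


'zed': move consonant cluster 'z' to end and add 'ay': 'edzay'.

edzay


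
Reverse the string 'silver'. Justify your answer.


Reverse 'silver' character by character: 'revlis'.

revlis


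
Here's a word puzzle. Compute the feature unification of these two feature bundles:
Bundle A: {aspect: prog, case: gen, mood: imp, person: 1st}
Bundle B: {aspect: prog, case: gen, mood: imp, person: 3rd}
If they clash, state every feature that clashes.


Compare features:
aspect: A=prog vs B=prog -> unified: prog
case: A=gen vs B=gen -> unified: gen
mood: A=imp vs B=imp -> unified: imp
person: A=1st vs B=3rd -> CLASH
Clash detected on feature 'person' (1st vs 3rd); unification fails.

CLASH on 'person' (1st vs 3rd)


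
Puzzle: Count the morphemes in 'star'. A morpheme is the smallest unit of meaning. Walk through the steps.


Decomposition: star (free morpheme) = 1 morpheme(s)

1 morphemes


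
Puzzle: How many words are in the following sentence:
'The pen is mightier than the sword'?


Split into words: The | pen | is | mightier | than | the | sword = 7 words.

7


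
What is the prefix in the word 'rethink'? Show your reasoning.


The word 'rethink' = 're' (prefix) + 'think' (root). The prefix is 're'.

re


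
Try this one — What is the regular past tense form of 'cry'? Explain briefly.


Apply rule: Change -y to -ied. 'cry' becomes 'cried'.

cried


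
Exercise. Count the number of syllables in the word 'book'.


Break 'book' into syllables: book -> book = 1 syllable

1 syllable


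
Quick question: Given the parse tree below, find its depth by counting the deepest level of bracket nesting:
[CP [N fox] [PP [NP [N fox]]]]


Count bracket nesting levels:
'[' at pos 0: depth = 1
'[' at pos 4: depth = 2
'[' at pos 12: depth = 2
'[' at pos 16: depth = 3
'[' at pos 20: depth = 4
Maximum depth reached: 4

4


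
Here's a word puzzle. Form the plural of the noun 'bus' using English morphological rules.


Apply rule: Add -es (sibilant/fricative ending). 'bus' becomes 'buses'.

buses


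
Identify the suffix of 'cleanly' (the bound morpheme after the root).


The word 'cleanly' = 'clean' (root) + '-ly' (suffix). The suffix is '-ly'.

ly


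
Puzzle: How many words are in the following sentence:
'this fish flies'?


Split into words: this | fish | flies = 3 words.

3


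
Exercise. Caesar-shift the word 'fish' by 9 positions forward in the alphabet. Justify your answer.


Shift each letter by 9: f -> o, i -> r, s -> b, h -> q. Result: 'orbq'.

orbq


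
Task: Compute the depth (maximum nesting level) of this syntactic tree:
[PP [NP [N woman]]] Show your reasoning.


Count bracket nesting levels:
'[' at pos 0: depth = 1
'[' at pos 4: depth = 2
'[' at pos 8: depth = 3
Maximum depth reached: 3

3


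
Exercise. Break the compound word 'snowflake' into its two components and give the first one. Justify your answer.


Split 'snowflake' into 'snow' + 'flake'. The first part is 'snow'.

snow


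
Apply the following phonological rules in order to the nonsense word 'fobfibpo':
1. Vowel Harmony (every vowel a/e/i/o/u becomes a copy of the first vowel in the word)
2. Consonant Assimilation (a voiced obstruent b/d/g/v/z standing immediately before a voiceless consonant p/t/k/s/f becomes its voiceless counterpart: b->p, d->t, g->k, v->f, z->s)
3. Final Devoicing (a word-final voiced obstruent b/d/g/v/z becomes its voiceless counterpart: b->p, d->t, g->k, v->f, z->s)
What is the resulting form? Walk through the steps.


Starting form: 'fobfibpo'
Rule 1: Vowel Harmony: all vowels become 'o' (matching first vowel). 'fobfibpo' -> 'fobfobpo'
Rule 2: Consonant Assimilation: voiced obstruent before voiceless consonant becomes voiceless ('bf' -> 'pf', 'bp' -> 'pp'). 'fobfobpo' -> 'fopfoppo'
Rule 3: Final Devoicing: the word ends in the vowel 'o', not a consonant. No change.
Final form: 'fopfoppo'

fopfoppo


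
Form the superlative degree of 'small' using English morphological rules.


Apply superlative formation (add -est): 'small' -> 'smallest'.

smallest


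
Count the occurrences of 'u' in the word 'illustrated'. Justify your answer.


Letter 'u' in 'illustrated': found at position(s) 4 = 1 occurrence(s).

1


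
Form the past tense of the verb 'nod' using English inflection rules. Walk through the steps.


Apply rule: Double final consonant and add -ed. 'nod' becomes 'nodded'.

nodded


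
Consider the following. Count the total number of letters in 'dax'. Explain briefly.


Spell out 'dax' and number each letter: d(1), a(2), x(3). Total: 3 letters.

3


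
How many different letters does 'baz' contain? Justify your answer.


Unique letters in 'baz': {a, b, z} = 3 distinct letters.

3


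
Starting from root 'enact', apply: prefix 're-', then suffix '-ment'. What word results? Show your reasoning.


Step 1: Add prefix 're-' to 'enact' = 'reenact'
Step 2: Add suffix '-ment' to 'reenact' = 'reenactment'

reenactment


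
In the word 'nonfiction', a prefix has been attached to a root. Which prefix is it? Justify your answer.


The word 'nonfiction' = 'non' (prefix) + 'fiction' (root). The prefix is 'non'.

non


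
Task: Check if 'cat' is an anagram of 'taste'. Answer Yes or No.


Sorted letters of 'cat': 'act'
Sorted letters of 'taste': 'aestt'
They do not match.

No


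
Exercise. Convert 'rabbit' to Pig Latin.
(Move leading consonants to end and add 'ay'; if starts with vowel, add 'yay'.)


'rabbit': move consonant cluster 'r' to end and add 'ay': 'abbitray'.

abbitray


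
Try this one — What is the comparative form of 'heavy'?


Apply comparative formation (consonant + y: change y to i, add -er): 'heavy' -> 'heavier'.

heavier


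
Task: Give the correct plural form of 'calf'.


Apply rule: Change -f to -ves. 'calf' becomes 'calves'.

calves


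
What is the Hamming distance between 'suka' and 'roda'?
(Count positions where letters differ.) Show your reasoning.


Alignment:
Position 1: 's' vs 'r' = DIFFER
Position 2: 'u' vs 'o' = DIFFER
Position 3: 'k' vs 'd' = DIFFER
Position 4: 'a' vs 'a' = match
Total differences: 3

3


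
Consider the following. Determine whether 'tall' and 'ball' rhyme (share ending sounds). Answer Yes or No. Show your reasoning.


Rime (stressed vowel + following sounds) of 'tall': -all = /ɔːl/
Rime of 'ball': -all = /ɔːl/
/ɔːl/ and /ɔːl/ are the same ending sound, so the words rhyme.

Yes


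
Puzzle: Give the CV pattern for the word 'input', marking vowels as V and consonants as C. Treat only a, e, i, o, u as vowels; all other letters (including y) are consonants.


Letter mapping: i = V, n = C, p = C, u = V, t = C.

VCCVC


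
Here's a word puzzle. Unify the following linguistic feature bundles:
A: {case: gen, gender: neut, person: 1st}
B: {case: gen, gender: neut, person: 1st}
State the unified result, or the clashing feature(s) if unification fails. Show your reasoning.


Compare features:
case: A=gen vs B=gen -> unified: gen
gender: A=neut vs B=neut -> unified: neut
person: A=1st vs B=1st -> unified: 1st
No clashes found.

Unified: {case: gen, gender: neut, person: 1st}


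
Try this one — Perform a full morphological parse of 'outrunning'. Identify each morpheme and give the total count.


Step 1: Identify prefix: 'out' (meaning: surpass)
Step 2: Identify root: 'run'
Step 3: Identify suffix(es): 'ing'
Decomposition: out- (prefix: surpass) + run (root) + -ing (suffix: ongoing action)
Total morphemes: 3

3 morphemes (out- (prefix: surpass) + run (root) + -ing (suffix: ongoing action))


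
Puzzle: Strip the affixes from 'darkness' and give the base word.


Remove suffix '-ness' from 'darkness' to get root 'dark'.

dark


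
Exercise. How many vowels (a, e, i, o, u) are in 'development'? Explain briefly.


Vowels in 'development': e, e, o, e = 4 vowels.

4


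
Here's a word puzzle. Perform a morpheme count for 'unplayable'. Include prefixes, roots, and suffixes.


Decomposition: un- (prefix) + play (root) + -able (suffix) = 3 morpheme(s)

3 morphemes


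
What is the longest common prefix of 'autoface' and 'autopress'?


Compare from the start: 4 characters match: 'auto'. Mismatch at position 5: 'f' vs 'p'.

auto


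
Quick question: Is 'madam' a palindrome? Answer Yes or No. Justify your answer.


Forward: 'madam'
Reversed: 'madam'
They are identical.

Yes


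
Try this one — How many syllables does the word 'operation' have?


Break 'operation' into syllables: op-er-a-tion -> op | er | a | tion = 4 syllables

4 syllables


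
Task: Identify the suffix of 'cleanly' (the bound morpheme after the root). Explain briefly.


The word 'cleanly' = 'clean' (root) + '-ly' (suffix). The suffix is '-ly'.

ly


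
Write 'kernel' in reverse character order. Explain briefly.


Reverse 'kernel' character by character: 'lenrek'.

lenrek


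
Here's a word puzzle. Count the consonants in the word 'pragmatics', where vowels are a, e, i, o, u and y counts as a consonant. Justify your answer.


Consonants in 'pragmatics': p, r, g, m, t, c, s = 7 consonants.

7


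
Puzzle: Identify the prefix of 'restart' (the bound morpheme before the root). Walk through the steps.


The word 'restart' = 're' (prefix) + 'start' (root). The prefix is 're'.

re


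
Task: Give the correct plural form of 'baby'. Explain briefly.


Apply rule: Change -y to -ies (consonant + y). 'baby' becomes 'babies'.

babies


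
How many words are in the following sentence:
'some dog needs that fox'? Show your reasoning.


Split into words: some | dog | needs | that | fox = 5 words.

5


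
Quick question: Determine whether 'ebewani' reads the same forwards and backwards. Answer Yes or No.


Forward: 'ebewani'
Reversed: 'inawebe'
They differ.

No


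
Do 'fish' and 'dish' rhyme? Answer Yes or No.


Rime (stressed vowel + following sounds) of 'fish': -ish = /ɪʃ/
Rime of 'dish': -ish = /ɪʃ/
/ɪʃ/ and /ɪʃ/ are the same ending sound, so the words rhyme.

Yes


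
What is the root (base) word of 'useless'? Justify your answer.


Remove suffix '-less' from 'useless' to get root 'use'.

use


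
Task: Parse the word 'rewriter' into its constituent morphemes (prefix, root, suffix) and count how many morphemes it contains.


Step 1: Identify prefix: 're' (meaning: again)
Step 2: Identify root: 'write'
Step 3: Identify suffix(es): 'er'
Decomposition: re- (prefix: again) + write (root) + -er (suffix: one who)
Total morphemes: 3

3 morphemes (re- (prefix: again) + write (root) + -er (suffix: one who))


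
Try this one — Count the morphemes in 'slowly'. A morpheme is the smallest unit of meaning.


Decomposition: slow (root) + -ly (suffix) = 2 morpheme(s)

2 morphemes


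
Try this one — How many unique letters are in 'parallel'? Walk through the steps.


Unique letters in 'parallel': {a, e, l, p, r} = 5 distinct letters.

5


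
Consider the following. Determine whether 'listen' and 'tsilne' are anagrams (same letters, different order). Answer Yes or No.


Sorted letters of 'listen': 'eilnst'
Sorted letters of 'tsilne': 'eilnst'
They match.

Yes


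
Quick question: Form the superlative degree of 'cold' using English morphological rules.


Apply superlative formation (add -est): 'cold' -> 'coldest'.

coldest


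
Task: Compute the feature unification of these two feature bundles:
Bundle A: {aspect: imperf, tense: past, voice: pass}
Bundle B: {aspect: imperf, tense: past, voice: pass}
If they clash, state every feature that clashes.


Compare features:
aspect: A=imperf vs B=imperf -> unified: imperf
tense: A=past vs B=past -> unified: past
voice: A=pass vs B=pass -> unified: pass
No clashes found.

Unified: {aspect: imperf, tense: past, voice: pass}


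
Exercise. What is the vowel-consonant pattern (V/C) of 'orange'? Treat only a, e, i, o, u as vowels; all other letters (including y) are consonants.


Letter mapping: o = V, r = C, a = V, n = C, g = C, e = V.

VCVCCV


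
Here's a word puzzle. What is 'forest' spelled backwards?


Reverse 'forest' character by character: 'tserof'.

tserof


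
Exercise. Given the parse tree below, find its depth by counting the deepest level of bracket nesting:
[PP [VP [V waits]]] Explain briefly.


Count bracket nesting levels:
'[' at pos 0: depth = 1
'[' at pos 4: depth = 2
'[' at pos 8: depth = 3
Maximum depth reached: 3

3


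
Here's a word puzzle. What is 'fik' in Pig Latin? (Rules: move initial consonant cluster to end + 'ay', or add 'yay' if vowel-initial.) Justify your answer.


'fik': move consonant cluster 'f' to end and add 'ay': 'ikfay'.

ikfay


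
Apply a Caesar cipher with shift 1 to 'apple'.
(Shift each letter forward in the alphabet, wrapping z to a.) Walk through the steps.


Shift each letter by 1: a -> b, p -> q, p -> q, l -> m, e -> f. Result: 'bqqmf'.

bqqmf


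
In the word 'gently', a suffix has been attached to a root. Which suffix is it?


The word 'gently' = 'gentle' (root) + '-ly' (suffix). The suffix is '-ly'.

ly


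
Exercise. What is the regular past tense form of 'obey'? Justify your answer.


Apply rule: Add -ed. 'obey' becomes 'obeyed'.

obeyed


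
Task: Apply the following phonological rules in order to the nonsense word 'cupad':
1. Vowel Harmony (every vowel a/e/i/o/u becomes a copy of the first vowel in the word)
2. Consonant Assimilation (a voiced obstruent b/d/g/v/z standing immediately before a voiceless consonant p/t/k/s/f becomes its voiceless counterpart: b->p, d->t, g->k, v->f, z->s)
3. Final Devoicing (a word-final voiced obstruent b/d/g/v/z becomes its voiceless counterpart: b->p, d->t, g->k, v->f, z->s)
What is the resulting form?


Starting form: 'cupad'
Rule 1: Vowel Harmony: all vowels become 'u' (matching first vowel). 'cupad' -> 'cupud'
Rule 2: Consonant Assimilation: no voiced obstruent (b/d/g/v/z) stands immediately before a voiceless consonant (p/t/k/s/f). No change.
Rule 3: Final Devoicing: word-final voiced obstruent 'd' becomes voiceless 't'. 'cupud' -> 'cuput'
Final form: 'cuput'

cuput


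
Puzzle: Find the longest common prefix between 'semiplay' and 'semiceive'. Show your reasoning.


Compare from the start: 4 characters match: 'semi'. Mismatch at position 5: 'p' vs 'c'.

semi


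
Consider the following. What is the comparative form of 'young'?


Apply comparative formation (add -er): 'young' -> 'younger'.

younger


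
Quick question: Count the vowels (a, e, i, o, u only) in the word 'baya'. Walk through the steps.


Vowels in 'baya': a, a = 2 vowels.

2


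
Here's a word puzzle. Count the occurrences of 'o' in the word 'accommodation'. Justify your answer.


Letter 'o' in 'accommodation': found at position(s) 4, 7, 12 = 3 occurrence(s).

3


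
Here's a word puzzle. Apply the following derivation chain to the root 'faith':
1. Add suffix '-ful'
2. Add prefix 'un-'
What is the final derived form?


Step 1: Add suffix '-ful' to 'faith' = 'faithful'
Step 2: Add prefix 'un-' to 'faithful' = 'unfaithful'

unfaithful


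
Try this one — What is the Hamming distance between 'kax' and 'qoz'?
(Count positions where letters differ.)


Alignment:
Position 1: 'k' vs 'q' = DIFFER
Position 2: 'a' vs 'o' = DIFFER
Position 3: 'x' vs 'z' = DIFFER
Total differences: 3

3


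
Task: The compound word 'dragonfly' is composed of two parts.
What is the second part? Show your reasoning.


Split 'dragonfly' into 'dragon' + 'fly'. The second part is 'fly'.

fly


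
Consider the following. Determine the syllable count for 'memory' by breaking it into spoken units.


Break 'memory' into syllables: mem-o-ry -> mem | o | ry = 3 syllables

3 syllables


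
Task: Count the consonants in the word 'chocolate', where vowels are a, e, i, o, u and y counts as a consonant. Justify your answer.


Consonants in 'chocolate': c, h, c, l, t = 5 consonants.

5


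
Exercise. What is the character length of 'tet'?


Spell out 'tet' and number each letter: t(1), e(2), t(3). Total: 3 letters.

3


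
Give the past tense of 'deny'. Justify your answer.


Apply rule: Change -y to -ied. 'deny' becomes 'denied'.

denied


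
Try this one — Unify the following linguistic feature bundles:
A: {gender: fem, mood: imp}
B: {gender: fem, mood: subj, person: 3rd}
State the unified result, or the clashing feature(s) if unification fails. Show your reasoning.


Compare features:
gender: A=fem vs B=fem -> unified: fem
mood: A=imp vs B=subj -> CLASH
person: A=_ vs B=3rd -> unified: 3rd
Clash detected on feature 'mood' (imp vs subj); unification fails.

CLASH on 'mood' (imp vs subj)


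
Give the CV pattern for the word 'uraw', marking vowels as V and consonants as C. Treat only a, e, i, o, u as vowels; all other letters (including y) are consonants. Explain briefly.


Letter mapping: u = V, r = C, a = V, w = C.

VCVC


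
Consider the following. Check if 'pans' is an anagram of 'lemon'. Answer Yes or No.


Sorted letters of 'pans': 'anps'
Sorted letters of 'lemon': 'elmno'
They do not match.

No


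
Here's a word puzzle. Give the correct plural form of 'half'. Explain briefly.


Apply rule: Change -f to -ves. 'half' becomes 'halves'.

halves


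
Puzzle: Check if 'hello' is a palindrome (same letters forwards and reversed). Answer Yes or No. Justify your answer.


Forward: 'hello'
Reversed: 'olleh'
They differ.

No


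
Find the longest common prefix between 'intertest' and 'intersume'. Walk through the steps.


Compare from the start: 5 characters match: 'inter'. Mismatch at position 6: 't' vs 's'.

inter


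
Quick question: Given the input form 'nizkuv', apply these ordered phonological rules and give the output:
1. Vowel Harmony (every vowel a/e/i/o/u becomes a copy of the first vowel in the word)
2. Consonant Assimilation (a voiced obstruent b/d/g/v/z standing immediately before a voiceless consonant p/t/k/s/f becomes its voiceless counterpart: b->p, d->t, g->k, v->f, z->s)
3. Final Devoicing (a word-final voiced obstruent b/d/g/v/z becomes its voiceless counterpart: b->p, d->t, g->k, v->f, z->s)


Starting form: 'nizkuv'
Rule 1: Vowel Harmony: all vowels become 'i' (matching first vowel). 'nizkuv' -> 'nizkiv'
Rule 2: Consonant Assimilation: voiced obstruent before voiceless consonant becomes voiceless ('zk' -> 'sk'). 'nizkiv' -> 'niskiv'
Rule 3: Final Devoicing: word-final voiced obstruent 'v' becomes voiceless 'f'. 'niskiv' -> 'niskif'
Final form: 'niskif'

niskif


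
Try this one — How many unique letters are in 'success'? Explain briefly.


Unique letters in 'success': {c, e, s, u} = 4 distinct letters.

4


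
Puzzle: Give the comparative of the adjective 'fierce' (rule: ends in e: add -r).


Apply comparative formation (ends in e: add -r): 'fierce' -> 'fiercer'.

fiercer


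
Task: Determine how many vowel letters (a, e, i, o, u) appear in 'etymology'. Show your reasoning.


Vowels in 'etymology': e, o, o = 3 vowels.

3


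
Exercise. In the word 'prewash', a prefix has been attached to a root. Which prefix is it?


The word 'prewash' = 'pre' (prefix) + 'wash' (root). The prefix is 'pre'.

pre


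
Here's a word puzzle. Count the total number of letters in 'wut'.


Spell out 'wut' and number each letter: w(1), u(2), t(3). Total: 3 letters.

3


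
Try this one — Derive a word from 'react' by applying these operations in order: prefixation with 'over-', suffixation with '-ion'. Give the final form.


Step 1: Add prefix 'over-' to 'react' = 'overreact'
Step 2: Add suffix '-ion' to 'overreact' = 'overreaction'

overreaction


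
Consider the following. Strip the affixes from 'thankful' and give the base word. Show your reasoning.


Remove suffix '-ful' from 'thankful' to get root 'thank'.

thank


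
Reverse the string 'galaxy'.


Reverse 'galaxy' character by character: 'yxalag'.

yxalag


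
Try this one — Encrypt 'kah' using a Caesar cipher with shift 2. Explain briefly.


Shift each letter by 2: k -> m, a -> c, h -> j. Result: 'mcj'.

mcj


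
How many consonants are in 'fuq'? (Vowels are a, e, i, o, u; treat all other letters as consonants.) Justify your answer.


Consonants in 'fuq': f, q = 2 consonants.

2


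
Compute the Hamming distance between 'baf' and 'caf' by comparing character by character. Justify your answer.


Alignment:
Position 1: 'b' vs 'c' = DIFFER
Position 2: 'a' vs 'a' = match
Position 3: 'f' vs 'f' = match
Total differences: 1

1


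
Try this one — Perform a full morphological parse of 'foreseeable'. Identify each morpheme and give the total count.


Step 1: Identify prefix: 'fore' (meaning: before/front)
Step 2: Identify root: 'see'
Step 3: Identify suffix(es): 'able'
Decomposition: fore- (prefix: before/front) + see (root) + -able (suffix: capable of)
Total morphemes: 3

3 morphemes (fore- (prefix: before/front) + see (root) + -able (suffix: capable of))


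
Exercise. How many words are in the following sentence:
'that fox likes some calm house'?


Split into words: that | fox | likes | some | calm | house = 6 words.

6


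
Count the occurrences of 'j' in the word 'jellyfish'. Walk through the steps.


Letter 'j' in 'jellyfish': found at position(s) 1 = 1 occurrence(s).

1


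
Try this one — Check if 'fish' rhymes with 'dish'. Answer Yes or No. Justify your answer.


Rime (stressed vowel + following sounds) of 'fish': -ish = /ɪʃ/
Rime of 'dish': -ish = /ɪʃ/
/ɪʃ/ and /ɪʃ/ are the same ending sound, so the words rhyme.

Yes


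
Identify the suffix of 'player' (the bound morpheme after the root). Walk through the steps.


The word 'player' = 'play' (root) + '-er' (suffix). The suffix is '-er'.

er


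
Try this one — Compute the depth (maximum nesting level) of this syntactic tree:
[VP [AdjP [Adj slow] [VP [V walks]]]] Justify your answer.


Count bracket nesting levels:
'[' at pos 0: depth = 1
'[' at pos 4: depth = 2
'[' at pos 10: depth = 3
'[' at pos 21: depth = 3
'[' at pos 25: depth = 4
Maximum depth reached: 4

4


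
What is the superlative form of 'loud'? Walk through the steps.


Apply superlative formation (add -est): 'loud' -> 'loudest'.

loudest


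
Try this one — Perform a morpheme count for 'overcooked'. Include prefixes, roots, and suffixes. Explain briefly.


Decomposition: over- (prefix) + cook (root) + -ed (suffix) = 3 morpheme(s)

3 morphemes


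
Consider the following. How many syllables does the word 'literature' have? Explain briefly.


Break 'literature' into syllables: lit-er-a-ture -> lit | er | a | ture = 4 syllables

4 syllables


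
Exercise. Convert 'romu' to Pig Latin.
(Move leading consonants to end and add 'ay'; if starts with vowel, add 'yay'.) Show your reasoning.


'romu': move consonant cluster 'r' to end and add 'ay': 'omuray'.

omuray


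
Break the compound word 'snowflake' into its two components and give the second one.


Split 'snowflake' into 'snow' + 'flake'. The second part is 'flake'.

flake


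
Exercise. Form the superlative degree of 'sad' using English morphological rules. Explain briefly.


Apply superlative formation (double final consonant, add -est): 'sad' -> 'saddest'.

saddest
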